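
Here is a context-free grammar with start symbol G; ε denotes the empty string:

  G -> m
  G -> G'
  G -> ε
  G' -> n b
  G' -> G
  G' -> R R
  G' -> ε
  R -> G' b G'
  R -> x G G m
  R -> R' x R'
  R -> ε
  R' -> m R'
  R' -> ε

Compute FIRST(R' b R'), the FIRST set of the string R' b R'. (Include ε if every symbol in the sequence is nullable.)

{ b, m }

Add FIRST(R')\{ε} = { m }; R' is nullable, continue.
b is a terminal; add {b} and stop.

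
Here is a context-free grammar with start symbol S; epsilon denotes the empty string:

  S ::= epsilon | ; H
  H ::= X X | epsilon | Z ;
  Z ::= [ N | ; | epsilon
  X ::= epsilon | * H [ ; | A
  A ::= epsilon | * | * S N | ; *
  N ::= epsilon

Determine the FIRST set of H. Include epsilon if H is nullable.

{ *, ;, [, epsilon }

From H ::= X X: X, X nullable, take FIRST(X) ∪ FIRST(X) = { *, ; }; also epsilon since the whole RHS is nullable.
H ::= epsilon contributes epsilon.
From H ::= Z ;: Z nullable, take FIRST(Z) ∪ {;} = { ;, [ }.
Union: FIRST(H) = { *, ;, [, epsilon }.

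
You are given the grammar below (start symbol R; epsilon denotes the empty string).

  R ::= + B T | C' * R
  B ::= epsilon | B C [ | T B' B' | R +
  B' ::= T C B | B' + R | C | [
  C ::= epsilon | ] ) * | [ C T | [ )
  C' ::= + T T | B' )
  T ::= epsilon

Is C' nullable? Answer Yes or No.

Nullable nonterminals: B, B', C, T.
No production of C' has an RHS whose symbols are all nullable, so C' is not nullable.

No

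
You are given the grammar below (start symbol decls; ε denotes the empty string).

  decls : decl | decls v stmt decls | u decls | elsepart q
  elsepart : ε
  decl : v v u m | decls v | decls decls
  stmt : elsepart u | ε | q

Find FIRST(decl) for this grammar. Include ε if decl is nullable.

decl : v v u m contributes {v}.
From decl : decls v: add FIRST(decls) = { q, u, v }.
From decl : decls decls: add FIRST(decls) = { q, u, v }.
Union: FIRST(decl) = { q, u, v }.

{ q, u, v }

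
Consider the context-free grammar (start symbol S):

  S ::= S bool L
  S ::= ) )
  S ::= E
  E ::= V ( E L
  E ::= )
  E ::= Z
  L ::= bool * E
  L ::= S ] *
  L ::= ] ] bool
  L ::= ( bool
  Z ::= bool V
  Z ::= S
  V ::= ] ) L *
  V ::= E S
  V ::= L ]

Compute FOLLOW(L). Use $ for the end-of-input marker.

In S ::= S bool L: L is at the end, add FOLLOW(S) = { $, (, ), *, ], bool }.
In E ::= V ( E L: L is at the end, add FOLLOW(E) = { $, (, ), *, ], bool }.
In V ::= ] ) L *: add FIRST(*) = { * }.
In V ::= L ]: add FIRST(]) = { ] }.
Union: FOLLOW(L) = { $, (, ), *, ], bool }.

{ $, (, ), *, ], bool }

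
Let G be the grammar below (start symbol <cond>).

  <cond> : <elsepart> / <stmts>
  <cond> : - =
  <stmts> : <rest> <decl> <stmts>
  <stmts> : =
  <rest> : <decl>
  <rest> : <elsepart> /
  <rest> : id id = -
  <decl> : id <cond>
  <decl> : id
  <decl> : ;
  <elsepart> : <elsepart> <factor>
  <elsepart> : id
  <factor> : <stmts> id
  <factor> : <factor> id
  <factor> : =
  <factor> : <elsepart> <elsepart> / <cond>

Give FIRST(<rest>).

From <rest> : <decl>: add FIRST(<decl>) = { ;, id }.
From <rest> : <elsepart> /: add FIRST(<elsepart>) = { id }.
<rest> : id id = - contributes {id}.
Union: FIRST(<rest>) = { ;, id }.

{ ;, id }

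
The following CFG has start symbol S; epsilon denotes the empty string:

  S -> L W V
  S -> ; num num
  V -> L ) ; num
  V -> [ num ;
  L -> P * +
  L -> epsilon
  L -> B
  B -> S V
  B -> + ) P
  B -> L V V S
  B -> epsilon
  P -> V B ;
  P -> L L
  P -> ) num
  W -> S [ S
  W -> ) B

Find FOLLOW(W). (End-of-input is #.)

In S -> L W V: add FIRST(V) = { ), *, +, ;, [ }.
Union: FOLLOW(W) = { ), *, +, ;, [ }.

{ ), *, +, ;, [ }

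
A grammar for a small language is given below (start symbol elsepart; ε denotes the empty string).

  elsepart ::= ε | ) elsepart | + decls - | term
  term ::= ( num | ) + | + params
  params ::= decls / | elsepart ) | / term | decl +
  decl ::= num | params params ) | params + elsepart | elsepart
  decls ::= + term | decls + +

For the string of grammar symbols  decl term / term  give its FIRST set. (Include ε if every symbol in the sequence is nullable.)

Add FIRST(decl)\{ε} = { (, ), +, /, num }; decl is nullable, continue.
Add FIRST(term) = { (, ), + }; term is not nullable, stop.

{ (, ), +, /, num }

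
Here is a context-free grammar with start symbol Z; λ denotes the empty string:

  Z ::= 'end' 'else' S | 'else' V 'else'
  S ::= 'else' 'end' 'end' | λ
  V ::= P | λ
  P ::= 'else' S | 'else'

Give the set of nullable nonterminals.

{ S, V }

Directly nullable (have an λ-production): S, V.
No other nonterminal has a production whose RHS symbols are all nullable.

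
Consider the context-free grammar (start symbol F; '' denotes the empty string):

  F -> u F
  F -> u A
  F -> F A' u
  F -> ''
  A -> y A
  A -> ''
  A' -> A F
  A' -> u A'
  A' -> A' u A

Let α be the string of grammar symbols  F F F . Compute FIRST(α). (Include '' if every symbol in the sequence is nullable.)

Add FIRST(F)\{''} = { u, y }; F is nullable, continue.
Add FIRST(F)\{''} = { u, y }; F is nullable, continue.
Add FIRST(F)\{''} = { u, y }; F is nullable, continue.
Every symbol is nullable, so include ''.

{ u, y, '' }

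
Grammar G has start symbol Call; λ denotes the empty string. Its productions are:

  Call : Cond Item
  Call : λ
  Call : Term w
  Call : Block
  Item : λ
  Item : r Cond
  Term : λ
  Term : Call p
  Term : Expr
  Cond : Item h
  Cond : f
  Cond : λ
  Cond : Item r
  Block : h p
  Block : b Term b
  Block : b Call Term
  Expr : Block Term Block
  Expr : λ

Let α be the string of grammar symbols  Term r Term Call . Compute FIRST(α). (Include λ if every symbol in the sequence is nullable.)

Add FIRST(Term)\{λ} = { b, f, h, p, r, w }; Term is nullable, continue.
r is a terminal; add {r} and stop.

{ b, f, h, p, r, w }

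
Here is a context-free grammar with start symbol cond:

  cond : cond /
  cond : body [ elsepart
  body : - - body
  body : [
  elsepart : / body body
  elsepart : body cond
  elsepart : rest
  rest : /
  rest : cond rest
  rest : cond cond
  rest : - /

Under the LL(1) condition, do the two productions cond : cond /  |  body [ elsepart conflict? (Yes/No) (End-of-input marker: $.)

Yes

FIRST(cond /) = { -, [ } and FIRST(body [ elsepart) = { -, [ }.
Both contain -, so the two alternatives are not disjoint — LL(1) conflict.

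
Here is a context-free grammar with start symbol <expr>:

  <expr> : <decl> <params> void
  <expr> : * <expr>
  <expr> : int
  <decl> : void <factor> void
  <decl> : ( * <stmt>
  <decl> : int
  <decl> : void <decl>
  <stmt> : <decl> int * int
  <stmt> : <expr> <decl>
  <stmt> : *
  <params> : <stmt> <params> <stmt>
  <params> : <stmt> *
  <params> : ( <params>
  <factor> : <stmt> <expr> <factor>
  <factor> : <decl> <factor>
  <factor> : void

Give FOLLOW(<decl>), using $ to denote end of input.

{ (, *, int, void }

In <expr> : <decl> <params> void: add FIRST(<params> void) = { (, *, int, void }.
In <decl> : void <decl>: <decl> is at the end, add FOLLOW(<decl>) = { (, *, int, void }.
In <stmt> : <decl> int * int: add FIRST(int * int) = { int }.
In <stmt> : <expr> <decl>: <decl> is at the end, add FOLLOW(<stmt>) = { (, *, int, void }.
In <factor> : <decl> <factor>: add FIRST(<factor>) = { (, *, int, void }.
Union: FOLLOW(<decl>) = { (, *, int, void }.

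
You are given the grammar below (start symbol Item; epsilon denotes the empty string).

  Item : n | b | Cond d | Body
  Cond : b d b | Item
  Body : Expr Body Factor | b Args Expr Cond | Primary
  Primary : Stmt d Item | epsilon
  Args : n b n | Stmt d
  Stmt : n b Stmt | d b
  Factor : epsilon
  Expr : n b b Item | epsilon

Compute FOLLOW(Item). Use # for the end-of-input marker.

Item is the start symbol, so # ∈ FOLLOW(Item).
In Cond : Item: Item is at the end, add FOLLOW(Cond) = { #, b, d, n }.
In Primary : Stmt d Item: Item is at the end, add FOLLOW(Primary) = { #, b, d, n }.
In Expr : n b b Item: Item is at the end, add FOLLOW(Expr) = { #, b, d, n }.
Union: FOLLOW(Item) = { #, b, d, n }.

{ #, b, d, n }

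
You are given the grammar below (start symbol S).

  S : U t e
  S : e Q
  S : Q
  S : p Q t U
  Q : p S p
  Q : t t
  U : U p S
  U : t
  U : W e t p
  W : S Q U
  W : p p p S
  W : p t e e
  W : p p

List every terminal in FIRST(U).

From U : U p S: add FIRST(U) = { e, p, t }.
U : t contributes {t}.
From U : W e t p: add FIRST(W) = { e, p, t }.
Union: FIRST(U) = { e, p, t }.

{ e, p, t }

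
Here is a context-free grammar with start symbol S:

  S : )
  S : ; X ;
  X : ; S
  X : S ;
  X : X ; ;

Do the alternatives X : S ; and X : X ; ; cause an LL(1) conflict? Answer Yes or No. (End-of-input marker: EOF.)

Yes

FIRST(S ;) = { ), ; } and FIRST(X ; ;) = { ), ; }.
Both contain ), so the two alternatives are not disjoint — LL(1) conflict.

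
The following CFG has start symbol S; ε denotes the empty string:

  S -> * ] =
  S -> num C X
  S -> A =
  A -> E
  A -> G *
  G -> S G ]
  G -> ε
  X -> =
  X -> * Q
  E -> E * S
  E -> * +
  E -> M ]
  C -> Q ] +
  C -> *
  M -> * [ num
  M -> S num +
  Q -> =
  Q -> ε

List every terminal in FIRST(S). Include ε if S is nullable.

S -> * ] = contributes {*}.
S -> num C X contributes {num}.
From S -> A =: add FIRST(A) = { *, num }.
Union: FIRST(S) = { *, num }.

{ *, num }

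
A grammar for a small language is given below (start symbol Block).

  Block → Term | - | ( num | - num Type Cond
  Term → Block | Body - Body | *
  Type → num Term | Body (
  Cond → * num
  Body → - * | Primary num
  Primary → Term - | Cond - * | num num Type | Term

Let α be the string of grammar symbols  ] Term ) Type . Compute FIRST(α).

] is a terminal; add {]} and stop.

{ ] }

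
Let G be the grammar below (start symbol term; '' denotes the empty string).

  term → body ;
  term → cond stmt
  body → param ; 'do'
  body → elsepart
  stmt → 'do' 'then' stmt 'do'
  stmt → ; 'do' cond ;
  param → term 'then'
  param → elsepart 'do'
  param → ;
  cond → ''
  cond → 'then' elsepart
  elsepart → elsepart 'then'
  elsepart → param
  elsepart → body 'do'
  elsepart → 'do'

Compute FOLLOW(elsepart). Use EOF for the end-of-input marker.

In body → elsepart: elsepart is at the end, add FOLLOW(body) = { 'do', ; }.
In param → elsepart 'do': add FIRST('do') = { 'do' }.
In cond → 'then' elsepart: elsepart is at the end, add FOLLOW(cond) = { 'do', ; }.
In elsepart → elsepart 'then': add FIRST('then') = { 'then' }.
Union: FOLLOW(elsepart) = { 'do', 'then', ; }.

{ 'do', 'then', ; }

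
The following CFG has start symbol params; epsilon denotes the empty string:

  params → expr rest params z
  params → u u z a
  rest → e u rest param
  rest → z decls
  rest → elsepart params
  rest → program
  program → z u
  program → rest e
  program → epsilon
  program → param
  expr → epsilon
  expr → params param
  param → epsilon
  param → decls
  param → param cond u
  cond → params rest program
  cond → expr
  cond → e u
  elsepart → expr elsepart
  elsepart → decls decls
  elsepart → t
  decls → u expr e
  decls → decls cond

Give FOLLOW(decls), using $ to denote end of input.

{ e, t, u, z }

In rest → z decls: decls is at the end, add FOLLOW(rest) = { e, t, u, z }.
In param → decls: decls is at the end, add FOLLOW(param) = { e, t, u, z }.
In elsepart → decls decls: add FIRST(decls) = { u }.
In elsepart → decls decls: decls is at the end, add FOLLOW(elsepart) = { e, t, u, z }.
In decls → decls cond: add FIRST(cond)\{epsilon} = { e, t, u, z }.
  Since cond is nullable, also add FOLLOW(decls) = { e, t, u, z }.
Union: FOLLOW(decls) = { e, t, u, z }.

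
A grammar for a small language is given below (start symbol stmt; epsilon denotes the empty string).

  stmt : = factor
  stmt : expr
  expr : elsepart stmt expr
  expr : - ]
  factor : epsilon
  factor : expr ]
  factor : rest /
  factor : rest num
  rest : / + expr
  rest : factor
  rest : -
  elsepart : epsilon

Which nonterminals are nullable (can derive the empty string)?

{ elsepart, factor, rest }

Directly nullable (have an epsilon-production): factor, elsepart.
rest : factor with every symbol nullable, so rest is nullable.
No other nonterminal has a production whose RHS symbols are all nullable.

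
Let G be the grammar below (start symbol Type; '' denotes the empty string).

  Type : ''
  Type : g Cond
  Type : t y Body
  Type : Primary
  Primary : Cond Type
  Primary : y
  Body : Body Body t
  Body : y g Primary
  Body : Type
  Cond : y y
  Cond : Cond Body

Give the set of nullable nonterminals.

Directly nullable (have an ''-production): Type.
Body : Type with every symbol nullable, so Body is nullable.
No other nonterminal has a production whose RHS symbols are all nullable.

{ Body, Type }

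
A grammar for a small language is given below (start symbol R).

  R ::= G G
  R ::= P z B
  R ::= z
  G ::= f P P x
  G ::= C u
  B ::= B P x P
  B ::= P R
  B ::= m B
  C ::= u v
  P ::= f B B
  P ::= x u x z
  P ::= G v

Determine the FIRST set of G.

{ f, u }

G ::= f P P x contributes {f}.
From G ::= C u: add FIRST(C) = { u }.
Union: FIRST(G) = { f, u }.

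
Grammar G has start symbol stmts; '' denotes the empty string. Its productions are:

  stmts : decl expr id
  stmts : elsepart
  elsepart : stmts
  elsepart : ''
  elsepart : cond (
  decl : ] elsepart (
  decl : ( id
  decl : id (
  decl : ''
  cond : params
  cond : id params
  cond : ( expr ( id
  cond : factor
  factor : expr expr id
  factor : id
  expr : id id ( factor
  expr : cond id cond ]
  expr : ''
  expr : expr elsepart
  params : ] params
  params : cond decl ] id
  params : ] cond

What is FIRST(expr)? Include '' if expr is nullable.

{ (, ], id, '' }

expr : id id ( factor contributes {id}.
From expr : cond id cond ]: add FIRST(cond) = { (, ], id }.
expr : '' contributes ''.
From expr : expr elsepart: expr, elsepart nullable, take FIRST(expr) ∪ FIRST(elsepart) = { (, ], id }; also '' since the whole RHS is nullable.
Union: FIRST(expr) = { (, ], id, '' }.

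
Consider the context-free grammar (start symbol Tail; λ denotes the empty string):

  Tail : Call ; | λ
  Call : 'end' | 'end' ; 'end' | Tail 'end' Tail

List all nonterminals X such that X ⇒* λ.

Directly nullable (have an λ-production): Tail.
No other nonterminal has a production whose RHS symbols are all nullable.

{ Tail }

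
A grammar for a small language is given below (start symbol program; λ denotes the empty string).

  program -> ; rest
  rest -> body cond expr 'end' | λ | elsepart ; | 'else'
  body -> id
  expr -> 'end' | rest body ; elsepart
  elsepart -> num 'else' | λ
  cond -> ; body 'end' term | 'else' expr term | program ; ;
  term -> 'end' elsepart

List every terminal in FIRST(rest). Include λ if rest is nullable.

{ 'else', ;, id, num, λ }

From rest -> body cond expr 'end': add FIRST(body) = { id }.
rest -> λ contributes λ.
From rest -> elsepart ;: elsepart nullable, take FIRST(elsepart) ∪ {;} = { ;, num }.
rest -> 'else' contributes {'else'}.
Union: FIRST(rest) = { 'else', ;, id, num, λ }.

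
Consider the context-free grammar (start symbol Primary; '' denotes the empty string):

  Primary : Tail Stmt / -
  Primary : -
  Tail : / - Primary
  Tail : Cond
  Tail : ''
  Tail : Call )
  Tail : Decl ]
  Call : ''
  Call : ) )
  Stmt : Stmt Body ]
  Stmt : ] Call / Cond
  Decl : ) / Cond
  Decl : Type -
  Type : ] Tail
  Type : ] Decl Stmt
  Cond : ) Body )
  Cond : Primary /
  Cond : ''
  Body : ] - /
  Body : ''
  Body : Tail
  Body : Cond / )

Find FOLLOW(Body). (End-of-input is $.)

{ ), ] }

In Stmt : Stmt Body ]: add FIRST(]) = { ] }.
In Cond : ) Body ): add FIRST()) = { ) }.
Union: FOLLOW(Body) = { ), ] }.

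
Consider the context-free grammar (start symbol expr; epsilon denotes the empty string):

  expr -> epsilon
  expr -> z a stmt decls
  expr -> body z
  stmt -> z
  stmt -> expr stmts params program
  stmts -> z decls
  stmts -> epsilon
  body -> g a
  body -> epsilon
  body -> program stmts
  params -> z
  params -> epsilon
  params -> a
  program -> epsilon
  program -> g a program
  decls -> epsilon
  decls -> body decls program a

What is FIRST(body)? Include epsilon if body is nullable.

body -> g a contributes {g}.
body -> epsilon contributes epsilon.
From body -> program stmts: program, stmts nullable, take FIRST(program) ∪ FIRST(stmts) = { g, z }; also epsilon since the whole RHS is nullable.
Union: FIRST(body) = { g, z, epsilon }.

{ g, z, epsilon }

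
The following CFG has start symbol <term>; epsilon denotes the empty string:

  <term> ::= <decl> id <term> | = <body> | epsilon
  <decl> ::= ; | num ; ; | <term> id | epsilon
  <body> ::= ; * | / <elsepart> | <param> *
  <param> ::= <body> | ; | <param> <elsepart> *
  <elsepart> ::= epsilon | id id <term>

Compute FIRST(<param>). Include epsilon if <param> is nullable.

{ /, ; }

From <param> ::= <body>: add FIRST(<body>) = { /, ; }.
<param> ::= ; contributes {;}.
From <param> ::= <param> <elsepart> *: add FIRST(<param>) = { /, ; }.
Union: FIRST(<param>) = { /, ; }.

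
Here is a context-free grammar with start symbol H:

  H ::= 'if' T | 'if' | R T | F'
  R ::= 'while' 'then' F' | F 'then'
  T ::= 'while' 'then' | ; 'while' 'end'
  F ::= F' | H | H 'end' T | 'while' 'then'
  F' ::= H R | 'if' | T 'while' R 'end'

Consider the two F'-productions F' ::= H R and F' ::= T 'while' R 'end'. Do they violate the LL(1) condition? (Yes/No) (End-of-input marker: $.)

FIRST(H R) = { 'if', 'while', ; } and FIRST(T 'while' R 'end') = { 'while', ; }.
Both contain 'while', so the two alternatives are not disjoint — LL(1) conflict.

Yes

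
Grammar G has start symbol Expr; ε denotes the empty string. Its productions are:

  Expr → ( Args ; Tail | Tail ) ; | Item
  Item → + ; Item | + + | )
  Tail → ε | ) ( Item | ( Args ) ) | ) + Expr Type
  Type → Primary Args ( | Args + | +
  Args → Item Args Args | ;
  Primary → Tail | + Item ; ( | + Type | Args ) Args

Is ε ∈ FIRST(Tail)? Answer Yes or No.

Tail has an ε-production, so Tail ⇒ ε.

Yes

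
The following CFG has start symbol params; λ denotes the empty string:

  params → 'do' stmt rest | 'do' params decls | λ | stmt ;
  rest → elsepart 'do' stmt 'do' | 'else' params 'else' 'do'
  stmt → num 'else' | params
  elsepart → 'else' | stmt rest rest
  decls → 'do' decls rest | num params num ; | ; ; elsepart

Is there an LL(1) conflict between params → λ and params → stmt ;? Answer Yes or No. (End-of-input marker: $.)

FIRST(λ) = { λ } and FIRST(stmt ;) = { 'do', ;, num }.
The first alternative is nullable and FOLLOW(params) = { $, 'do', 'else', ;, num } shares 'do' with FIRST of the second — conflict.

Yes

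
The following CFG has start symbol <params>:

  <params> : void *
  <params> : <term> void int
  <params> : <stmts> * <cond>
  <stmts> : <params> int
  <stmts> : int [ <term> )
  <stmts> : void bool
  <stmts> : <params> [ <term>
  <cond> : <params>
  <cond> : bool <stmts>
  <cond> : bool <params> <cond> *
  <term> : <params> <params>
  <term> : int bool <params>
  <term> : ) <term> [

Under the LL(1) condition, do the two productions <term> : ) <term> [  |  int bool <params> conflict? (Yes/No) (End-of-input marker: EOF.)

No

FIRST() <term> [) = { ) } and FIRST(int bool <params>) = { int }.
The FIRST sets are disjoint and neither alternative is nullable — no conflict.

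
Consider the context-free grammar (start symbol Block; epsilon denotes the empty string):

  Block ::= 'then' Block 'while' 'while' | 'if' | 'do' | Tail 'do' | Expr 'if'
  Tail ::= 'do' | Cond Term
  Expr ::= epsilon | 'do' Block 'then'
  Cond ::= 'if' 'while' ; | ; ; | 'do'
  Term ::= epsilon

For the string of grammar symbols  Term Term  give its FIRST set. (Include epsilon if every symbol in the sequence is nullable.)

{ epsilon }

Add FIRST(Term)\{epsilon} = {  }; Term is nullable, continue.
Add FIRST(Term)\{epsilon} = {  }; Term is nullable, continue.
Every symbol is nullable, so include epsilon.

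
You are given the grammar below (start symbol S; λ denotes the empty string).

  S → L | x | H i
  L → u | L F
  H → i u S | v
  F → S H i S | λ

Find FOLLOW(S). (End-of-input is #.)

S is the start symbol, so # ∈ FOLLOW(S).
In H → i u S: S is at the end, add FOLLOW(H) = { i }.
In F → S H i S: add FIRST(H i S) = { i, v }.
In F → S H i S: S is at the end, add FOLLOW(F) = { #, i, u, v, x }.
Union: FOLLOW(S) = { #, i, u, v, x }.

{ #, i, u, v, x }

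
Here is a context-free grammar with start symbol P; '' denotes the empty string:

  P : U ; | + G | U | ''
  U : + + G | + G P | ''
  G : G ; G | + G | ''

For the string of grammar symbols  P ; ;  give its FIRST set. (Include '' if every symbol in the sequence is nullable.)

{ +, ; }

Add FIRST(P)\{''} = { +, ; }; P is nullable, continue.
; is a terminal; add {;} and stop.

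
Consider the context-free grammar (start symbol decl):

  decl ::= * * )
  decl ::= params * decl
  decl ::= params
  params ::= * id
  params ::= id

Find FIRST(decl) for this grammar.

decl ::= * * ) contributes {*}.
From decl ::= params * decl: add FIRST(params) = { *, id }.
From decl ::= params: add FIRST(params) = { *, id }.
Union: FIRST(decl) = { *, id }.

{ *, id }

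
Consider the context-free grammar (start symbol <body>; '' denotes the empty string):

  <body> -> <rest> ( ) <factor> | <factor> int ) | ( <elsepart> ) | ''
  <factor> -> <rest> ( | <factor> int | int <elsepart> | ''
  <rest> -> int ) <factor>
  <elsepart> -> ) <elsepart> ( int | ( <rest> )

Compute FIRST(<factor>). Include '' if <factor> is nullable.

{ int, '' }

From <factor> -> <rest> (: add FIRST(<rest>) = { int }.
From <factor> -> <factor> int: <factor> nullable, take FIRST(<factor>) ∪ {int} = { int }.
<factor> -> int <elsepart> contributes {int}.
<factor> -> '' contributes ''.
Union: FIRST(<factor>) = { int, '' }.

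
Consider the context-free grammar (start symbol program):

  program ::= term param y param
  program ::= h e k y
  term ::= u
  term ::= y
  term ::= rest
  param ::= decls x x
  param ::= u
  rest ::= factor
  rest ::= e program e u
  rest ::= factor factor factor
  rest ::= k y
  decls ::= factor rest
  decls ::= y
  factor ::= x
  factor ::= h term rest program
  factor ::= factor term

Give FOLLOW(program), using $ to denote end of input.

program is the start symbol, so $ ∈ FOLLOW(program).
In rest ::= e program e u: add FIRST(e u) = { e }.
In factor ::= h term rest program: program is at the end, add FOLLOW(factor) = { e, h, k, u, x, y }.
Union: FOLLOW(program) = { $, e, h, k, u, x, y }.

{ $, e, h, k, u, x, y }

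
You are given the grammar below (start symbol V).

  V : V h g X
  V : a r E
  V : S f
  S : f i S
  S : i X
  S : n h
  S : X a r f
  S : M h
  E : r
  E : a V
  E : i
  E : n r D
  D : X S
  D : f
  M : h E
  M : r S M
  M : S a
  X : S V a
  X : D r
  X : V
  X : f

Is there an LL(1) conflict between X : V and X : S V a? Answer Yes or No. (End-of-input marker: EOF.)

Yes

FIRST(V) = { a, f, h, i, n, r } and FIRST(S V a) = { a, f, h, i, n, r }.
Both contain a, so the two alternatives are not disjoint — LL(1) conflict.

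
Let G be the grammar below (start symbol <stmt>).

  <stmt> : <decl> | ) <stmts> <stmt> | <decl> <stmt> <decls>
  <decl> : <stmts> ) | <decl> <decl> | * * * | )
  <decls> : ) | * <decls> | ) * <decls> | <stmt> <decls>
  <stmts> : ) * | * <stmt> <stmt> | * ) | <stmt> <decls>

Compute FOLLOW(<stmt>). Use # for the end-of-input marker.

{ #, ), * }

<stmt> is the start symbol, so # ∈ FOLLOW(<stmt>).
In <stmt> : ) <stmts> <stmt>: <stmt> is at the end, add FOLLOW(<stmt>) = { #, ), * }.
In <stmt> : <decl> <stmt> <decls>: add FIRST(<decls>) = { ), * }.
In <decls> : <stmt> <decls>: add FIRST(<decls>) = { ), * }.
In <stmts> : * <stmt> <stmt>: add FIRST(<stmt>) = { ), * }.
In <stmts> : * <stmt> <stmt>: <stmt> is at the end, add FOLLOW(<stmts>) = { ), * }.
In <stmts> : <stmt> <decls>: add FIRST(<decls>) = { ), * }.
Union: FOLLOW(<stmt>) = { #, ), * }.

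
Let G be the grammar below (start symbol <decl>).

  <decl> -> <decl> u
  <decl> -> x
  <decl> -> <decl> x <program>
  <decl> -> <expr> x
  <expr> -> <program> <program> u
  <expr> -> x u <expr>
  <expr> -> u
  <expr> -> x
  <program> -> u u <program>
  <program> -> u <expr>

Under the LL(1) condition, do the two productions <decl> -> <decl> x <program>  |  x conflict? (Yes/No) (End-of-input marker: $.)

Yes

FIRST(<decl> x <program>) = { u, x } and FIRST(x) = { x }.
Both contain x, so the two alternatives are not disjoint — LL(1) conflict.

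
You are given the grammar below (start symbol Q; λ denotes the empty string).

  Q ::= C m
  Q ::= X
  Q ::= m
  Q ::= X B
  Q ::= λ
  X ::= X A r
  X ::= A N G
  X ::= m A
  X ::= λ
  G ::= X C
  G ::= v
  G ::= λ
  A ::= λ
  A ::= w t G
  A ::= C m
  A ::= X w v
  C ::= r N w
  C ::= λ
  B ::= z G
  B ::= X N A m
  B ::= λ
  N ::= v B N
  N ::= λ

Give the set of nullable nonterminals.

{ A, B, C, G, N, Q, X }

Directly nullable (have an λ-production): Q, X, G, A, C, B, N.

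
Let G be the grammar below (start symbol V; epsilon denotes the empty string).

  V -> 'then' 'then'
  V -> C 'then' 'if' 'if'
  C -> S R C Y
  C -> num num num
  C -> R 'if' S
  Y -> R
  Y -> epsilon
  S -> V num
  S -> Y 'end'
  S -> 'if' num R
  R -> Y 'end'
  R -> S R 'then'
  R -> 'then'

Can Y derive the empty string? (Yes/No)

Y has an epsilon-production, so Y ⇒ epsilon.

Yes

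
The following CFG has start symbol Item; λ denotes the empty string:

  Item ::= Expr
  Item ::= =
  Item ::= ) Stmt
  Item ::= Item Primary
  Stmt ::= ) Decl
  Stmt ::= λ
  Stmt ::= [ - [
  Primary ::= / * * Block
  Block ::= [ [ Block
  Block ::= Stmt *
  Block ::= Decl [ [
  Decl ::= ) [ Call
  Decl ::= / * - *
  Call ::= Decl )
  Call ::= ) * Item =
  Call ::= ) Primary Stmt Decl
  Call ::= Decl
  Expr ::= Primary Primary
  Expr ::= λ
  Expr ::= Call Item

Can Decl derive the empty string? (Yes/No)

No

Nullable nonterminals: Expr, Item, Stmt.
No production of Decl has an RHS whose symbols are all nullable, so Decl is not nullable.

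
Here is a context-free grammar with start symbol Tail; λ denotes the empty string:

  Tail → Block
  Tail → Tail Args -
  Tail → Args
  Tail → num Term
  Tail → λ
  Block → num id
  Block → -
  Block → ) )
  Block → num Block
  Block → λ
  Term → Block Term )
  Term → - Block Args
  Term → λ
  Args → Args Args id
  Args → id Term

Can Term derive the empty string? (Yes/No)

Yes

Term has an λ-production, so Term ⇒ λ.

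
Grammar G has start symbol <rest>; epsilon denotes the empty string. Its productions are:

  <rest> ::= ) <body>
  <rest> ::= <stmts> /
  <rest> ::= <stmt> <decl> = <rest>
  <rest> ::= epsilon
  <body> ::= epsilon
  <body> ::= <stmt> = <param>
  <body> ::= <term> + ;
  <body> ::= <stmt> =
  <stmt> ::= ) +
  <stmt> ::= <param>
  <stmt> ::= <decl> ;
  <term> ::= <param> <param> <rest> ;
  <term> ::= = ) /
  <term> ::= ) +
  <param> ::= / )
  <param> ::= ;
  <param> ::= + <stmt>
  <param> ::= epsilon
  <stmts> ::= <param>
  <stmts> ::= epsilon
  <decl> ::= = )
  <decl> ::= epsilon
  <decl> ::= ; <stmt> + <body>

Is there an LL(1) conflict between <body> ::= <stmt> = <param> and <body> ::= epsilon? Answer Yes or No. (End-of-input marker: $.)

Yes

FIRST(<stmt> = <param>) = { ), +, /, ;, = } and FIRST(epsilon) = { epsilon }.
The second alternative is nullable and FOLLOW(<body>) = { $, ;, = } shares ; with FIRST of the first — conflict.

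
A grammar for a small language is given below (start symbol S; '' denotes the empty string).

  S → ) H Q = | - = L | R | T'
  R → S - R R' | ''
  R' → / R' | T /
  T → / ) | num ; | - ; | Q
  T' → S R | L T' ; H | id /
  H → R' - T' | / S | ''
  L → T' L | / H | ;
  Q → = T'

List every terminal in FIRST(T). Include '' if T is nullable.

{ -, /, =, num }

T → / ) contributes {/}.
T → num ; contributes {num}.
T → - ; contributes {-}.
From T → Q: add FIRST(Q) = { = }.
Union: FIRST(T) = { -, /, =, num }.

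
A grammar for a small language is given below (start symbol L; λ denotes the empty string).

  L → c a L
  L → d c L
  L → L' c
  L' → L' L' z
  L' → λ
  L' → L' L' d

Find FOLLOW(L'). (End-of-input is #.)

{ c, d, z }

In L → L' c: add FIRST(c) = { c }.
In L' → L' L' z: add FIRST(L' z) = { d, z }.
In L' → L' L' z: add FIRST(z) = { z }.
In L' → L' L' d: add FIRST(L' d) = { d, z }.
In L' → L' L' d: add FIRST(d) = { d }.
Union: FOLLOW(L') = { c, d, z }.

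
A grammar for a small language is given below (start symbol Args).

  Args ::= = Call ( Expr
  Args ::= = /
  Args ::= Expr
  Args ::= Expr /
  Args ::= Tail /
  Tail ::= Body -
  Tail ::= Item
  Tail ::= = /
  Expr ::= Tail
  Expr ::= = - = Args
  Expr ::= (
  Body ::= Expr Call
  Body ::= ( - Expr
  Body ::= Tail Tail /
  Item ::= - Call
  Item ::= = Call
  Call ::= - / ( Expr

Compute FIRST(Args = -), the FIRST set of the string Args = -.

{ (, -, = }

Add FIRST(Args) = { (, -, = }; Args is not nullable, stop.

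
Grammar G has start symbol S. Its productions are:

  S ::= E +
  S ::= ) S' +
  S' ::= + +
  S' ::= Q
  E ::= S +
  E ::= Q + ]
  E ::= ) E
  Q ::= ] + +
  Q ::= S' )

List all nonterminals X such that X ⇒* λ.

No nonterminal has an empty production or an RHS whose symbols are all nullable.

{ } (none)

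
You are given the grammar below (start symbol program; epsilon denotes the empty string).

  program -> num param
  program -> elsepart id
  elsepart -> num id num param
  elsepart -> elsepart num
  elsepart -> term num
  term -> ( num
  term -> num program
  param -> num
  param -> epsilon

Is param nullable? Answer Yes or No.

Yes

param has an epsilon-production, so param ⇒ epsilon.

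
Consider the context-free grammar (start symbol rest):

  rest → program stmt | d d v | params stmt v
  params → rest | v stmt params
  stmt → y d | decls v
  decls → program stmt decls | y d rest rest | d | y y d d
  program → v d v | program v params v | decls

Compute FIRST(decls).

From decls → program stmt decls: add FIRST(program) = { d, v, y }.
decls → y d rest rest contributes {y}.
decls → d contributes {d}.
decls → y y d d contributes {y}.
Union: FIRST(decls) = { d, v, y }.

{ d, v, y }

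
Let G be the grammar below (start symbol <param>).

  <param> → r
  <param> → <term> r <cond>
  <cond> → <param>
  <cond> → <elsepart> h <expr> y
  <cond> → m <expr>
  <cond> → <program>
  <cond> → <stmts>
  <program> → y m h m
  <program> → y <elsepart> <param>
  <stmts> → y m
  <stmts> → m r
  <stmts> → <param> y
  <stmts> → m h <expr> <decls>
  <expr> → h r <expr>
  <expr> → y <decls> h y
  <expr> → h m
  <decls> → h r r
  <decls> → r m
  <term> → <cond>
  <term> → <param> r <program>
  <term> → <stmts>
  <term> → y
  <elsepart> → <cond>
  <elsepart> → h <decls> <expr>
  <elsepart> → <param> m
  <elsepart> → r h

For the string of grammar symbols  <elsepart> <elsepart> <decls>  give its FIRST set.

Add FIRST(<elsepart>) = { h, m, r, y }; <elsepart> is not nullable, stop.

{ h, m, r, y }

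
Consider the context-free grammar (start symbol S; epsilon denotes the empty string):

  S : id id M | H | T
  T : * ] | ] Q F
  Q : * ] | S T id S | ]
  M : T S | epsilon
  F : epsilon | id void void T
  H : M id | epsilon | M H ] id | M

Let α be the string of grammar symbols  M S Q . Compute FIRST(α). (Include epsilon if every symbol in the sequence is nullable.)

Add FIRST(M)\{epsilon} = { *, ] }; M is nullable, continue.
Add FIRST(S)\{epsilon} = { *, ], id }; S is nullable, continue.
Add FIRST(Q) = { *, ], id }; Q is not nullable, stop.

{ *, ], id }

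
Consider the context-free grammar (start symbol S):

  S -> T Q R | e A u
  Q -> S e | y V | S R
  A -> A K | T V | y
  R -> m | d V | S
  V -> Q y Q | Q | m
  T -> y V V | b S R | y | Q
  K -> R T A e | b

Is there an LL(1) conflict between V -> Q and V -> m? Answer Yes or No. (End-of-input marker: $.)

FIRST(Q) = { b, e, y } and FIRST(m) = { m }.
The FIRST sets are disjoint and neither alternative is nullable — no conflict.

No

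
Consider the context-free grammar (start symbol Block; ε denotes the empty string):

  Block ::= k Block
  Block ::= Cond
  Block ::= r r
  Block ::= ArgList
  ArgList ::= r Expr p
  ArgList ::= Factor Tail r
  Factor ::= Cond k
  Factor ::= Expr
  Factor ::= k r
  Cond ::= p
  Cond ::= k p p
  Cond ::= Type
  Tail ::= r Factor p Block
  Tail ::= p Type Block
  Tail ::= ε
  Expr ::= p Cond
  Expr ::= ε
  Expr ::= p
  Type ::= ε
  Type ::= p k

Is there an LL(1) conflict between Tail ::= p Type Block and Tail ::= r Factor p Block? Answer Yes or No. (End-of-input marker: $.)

No

FIRST(p Type Block) = { p } and FIRST(r Factor p Block) = { r }.
The FIRST sets are disjoint and neither alternative is nullable — no conflict.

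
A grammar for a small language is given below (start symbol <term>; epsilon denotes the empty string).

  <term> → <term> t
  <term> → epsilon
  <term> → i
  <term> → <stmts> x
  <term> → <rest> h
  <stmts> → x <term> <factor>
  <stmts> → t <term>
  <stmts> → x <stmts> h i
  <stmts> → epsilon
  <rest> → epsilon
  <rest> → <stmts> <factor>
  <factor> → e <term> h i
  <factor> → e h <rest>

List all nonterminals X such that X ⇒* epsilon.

{ <rest>, <stmts>, <term> }

Directly nullable (have an epsilon-production): <term>, <stmts>, <rest>.
No other nonterminal has a production whose RHS symbols are all nullable.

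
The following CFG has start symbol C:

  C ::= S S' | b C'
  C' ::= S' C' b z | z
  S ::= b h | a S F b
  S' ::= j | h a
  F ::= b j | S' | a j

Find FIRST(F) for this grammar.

{ a, b, h, j }

F ::= b j contributes {b}.
From F ::= S': add FIRST(S') = { h, j }.
F ::= a j contributes {a}.
Union: FIRST(F) = { a, b, h, j }.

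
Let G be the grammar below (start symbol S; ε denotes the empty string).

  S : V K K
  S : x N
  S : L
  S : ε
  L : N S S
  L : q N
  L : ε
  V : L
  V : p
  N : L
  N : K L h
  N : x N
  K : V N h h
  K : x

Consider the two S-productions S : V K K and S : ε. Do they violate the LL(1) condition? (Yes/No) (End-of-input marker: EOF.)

FIRST(V K K) = { h, p, q, x } and FIRST(ε) = { ε }.
The second alternative is nullable and FOLLOW(S) = { EOF, h, p, q, x } shares h with FIRST of the first — conflict.

Yes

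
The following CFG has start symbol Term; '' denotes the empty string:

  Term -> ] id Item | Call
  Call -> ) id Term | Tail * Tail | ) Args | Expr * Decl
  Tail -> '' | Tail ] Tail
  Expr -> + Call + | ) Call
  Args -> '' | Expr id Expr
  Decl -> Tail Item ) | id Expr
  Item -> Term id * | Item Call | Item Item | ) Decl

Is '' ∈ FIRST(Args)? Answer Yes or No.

Args has an ''-production, so Args ⇒ ''.

Yes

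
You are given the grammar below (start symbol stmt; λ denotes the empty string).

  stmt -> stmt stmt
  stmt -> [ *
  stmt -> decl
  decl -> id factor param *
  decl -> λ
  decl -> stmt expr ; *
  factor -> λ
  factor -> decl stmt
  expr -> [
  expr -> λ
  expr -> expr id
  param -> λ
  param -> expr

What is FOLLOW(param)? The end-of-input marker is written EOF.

In decl -> id factor param *: add FIRST(*) = { * }.
Union: FOLLOW(param) = { * }.

{ * }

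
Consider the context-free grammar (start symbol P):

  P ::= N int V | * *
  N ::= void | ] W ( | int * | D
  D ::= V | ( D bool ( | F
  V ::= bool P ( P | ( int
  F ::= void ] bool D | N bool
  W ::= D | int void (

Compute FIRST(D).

{ (, ], bool, int, void }

From D ::= V: add FIRST(V) = { (, bool }.
D ::= ( D bool ( contributes {(}.
From D ::= F: add FIRST(F) = { (, ], bool, int, void }.
Union: FIRST(D) = { (, ], bool, int, void }.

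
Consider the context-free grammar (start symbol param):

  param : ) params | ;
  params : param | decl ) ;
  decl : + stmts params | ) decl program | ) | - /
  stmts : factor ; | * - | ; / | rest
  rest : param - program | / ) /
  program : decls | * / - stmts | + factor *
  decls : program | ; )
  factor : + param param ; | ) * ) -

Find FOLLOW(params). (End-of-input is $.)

In param : ) params: params is at the end, add FOLLOW(param) = { $, ), *, +, -, ; }.
In decl : + stmts params: params is at the end, add FOLLOW(decl) = { ), *, +, ; }.
Union: FOLLOW(params) = { $, ), *, +, -, ; }.

{ $, ), *, +, -, ; }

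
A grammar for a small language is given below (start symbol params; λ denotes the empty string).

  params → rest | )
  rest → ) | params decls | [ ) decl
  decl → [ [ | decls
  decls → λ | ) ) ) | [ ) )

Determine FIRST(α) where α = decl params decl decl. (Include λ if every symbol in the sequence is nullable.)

Add FIRST(decl)\{λ} = { ), [ }; decl is nullable, continue.
Add FIRST(params) = { ), [ }; params is not nullable, stop.

{ ), [ }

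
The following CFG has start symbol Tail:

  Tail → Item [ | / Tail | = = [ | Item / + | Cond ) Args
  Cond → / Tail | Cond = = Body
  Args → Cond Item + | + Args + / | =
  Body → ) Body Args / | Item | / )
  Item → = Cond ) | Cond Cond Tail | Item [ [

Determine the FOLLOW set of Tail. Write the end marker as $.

Tail is the start symbol, so $ ∈ FOLLOW(Tail).
In Tail → / Tail: Tail is at the end, add FOLLOW(Tail) = { $, ), +, /, =, [ }.
In Cond → / Tail: Tail is at the end, add FOLLOW(Cond) = { ), /, = }.
In Item → Cond Cond Tail: Tail is at the end, add FOLLOW(Item) = { ), +, /, =, [ }.
Union: FOLLOW(Tail) = { $, ), +, /, =, [ }.

{ $, ), +, /, =, [ }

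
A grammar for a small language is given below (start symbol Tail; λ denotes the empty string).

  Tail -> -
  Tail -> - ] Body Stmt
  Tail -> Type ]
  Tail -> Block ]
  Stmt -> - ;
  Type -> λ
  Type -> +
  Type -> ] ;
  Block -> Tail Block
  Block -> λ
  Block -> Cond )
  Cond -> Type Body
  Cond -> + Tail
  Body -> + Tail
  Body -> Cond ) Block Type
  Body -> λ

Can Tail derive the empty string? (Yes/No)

Nullable nonterminals: Block, Body, Cond, Type.
No production of Tail has an RHS whose symbols are all nullable, so Tail is not nullable.

No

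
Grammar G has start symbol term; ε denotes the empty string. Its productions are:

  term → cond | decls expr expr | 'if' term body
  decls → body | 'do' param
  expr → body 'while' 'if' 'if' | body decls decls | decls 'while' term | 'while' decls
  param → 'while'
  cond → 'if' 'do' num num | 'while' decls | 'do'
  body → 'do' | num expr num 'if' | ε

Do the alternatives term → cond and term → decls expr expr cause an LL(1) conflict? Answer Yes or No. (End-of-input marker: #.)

FIRST(cond) = { 'do', 'if', 'while' } and FIRST(decls expr expr) = { 'do', 'while', num, ε }.
Both contain 'do', so the two alternatives are not disjoint — LL(1) conflict.

Yes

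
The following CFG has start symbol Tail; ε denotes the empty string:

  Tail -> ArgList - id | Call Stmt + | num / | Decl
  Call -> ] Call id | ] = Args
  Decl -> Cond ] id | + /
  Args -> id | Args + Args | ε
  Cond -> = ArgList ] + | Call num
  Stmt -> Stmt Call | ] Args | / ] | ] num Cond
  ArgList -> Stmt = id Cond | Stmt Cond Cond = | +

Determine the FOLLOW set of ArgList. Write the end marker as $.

{ -, ] }

In Tail -> ArgList - id: add FIRST(- id) = { - }.
In Cond -> = ArgList ] +: add FIRST(] +) = { ] }.
Union: FOLLOW(ArgList) = { -, ] }.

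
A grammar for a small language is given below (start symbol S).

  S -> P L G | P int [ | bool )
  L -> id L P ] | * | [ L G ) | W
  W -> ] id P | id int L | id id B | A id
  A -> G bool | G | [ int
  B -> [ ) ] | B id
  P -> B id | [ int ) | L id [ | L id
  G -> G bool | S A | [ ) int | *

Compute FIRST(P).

From P -> B id: add FIRST(B) = { [ }.
P -> [ int ) contributes {[}.
From P -> L id [: add FIRST(L) = { *, [, ], bool, id }.
From P -> L id: add FIRST(L) = { *, [, ], bool, id }.
Union: FIRST(P) = { *, [, ], bool, id }.

{ *, [, ], bool, id }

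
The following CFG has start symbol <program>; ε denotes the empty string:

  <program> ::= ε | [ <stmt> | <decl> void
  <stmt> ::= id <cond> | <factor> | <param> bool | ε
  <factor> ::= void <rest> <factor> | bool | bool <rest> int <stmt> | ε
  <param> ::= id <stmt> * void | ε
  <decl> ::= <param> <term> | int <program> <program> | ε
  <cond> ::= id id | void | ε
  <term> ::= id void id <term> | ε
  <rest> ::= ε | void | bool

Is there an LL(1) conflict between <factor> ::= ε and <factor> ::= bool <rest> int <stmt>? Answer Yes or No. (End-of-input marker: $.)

No

FIRST(ε) = { ε } and FIRST(bool <rest> int <stmt>) = { bool }.
The first is nullable but FOLLOW(<factor>) = { $, *, [, id, int, void } is disjoint from FIRST of the second.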